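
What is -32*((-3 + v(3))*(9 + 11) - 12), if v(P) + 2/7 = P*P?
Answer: -22912/7 ≈ -3273.1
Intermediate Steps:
v(P) = -2/7 + P**2 (v(P) = -2/7 + P*P = -2/7 + P**2)
-32*((-3 + v(3))*(9 + 11) - 12) = -32*((-3 + (-2/7 + 3**2))*(9 + 11) - 12) = -32*((-3 + (-2/7 + 9))*20 - 12) = -32*((-3 + 61/7)*20 - 12) = -32*((40/7)*20 - 12) = -32*(800/7 - 12) = -32*716/7 = -22912/7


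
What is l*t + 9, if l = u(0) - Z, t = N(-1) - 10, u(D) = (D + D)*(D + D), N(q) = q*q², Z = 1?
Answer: 20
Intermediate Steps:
N(q) = q³
u(D) = 4*D² (u(D) = (2*D)*(2*D) = 4*D²)
t = -11 (t = (-1)³ - 10 = -1 - 10 = -11)
l = -1 (l = 4*0² - 1*1 = 4*0 - 1 = 0 - 1 = -1)
l*t + 9 = -1*(-11) + 9 = 11 + 9 = 20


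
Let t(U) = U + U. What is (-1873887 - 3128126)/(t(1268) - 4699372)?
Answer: 5002013/4696836 ≈ 1.0650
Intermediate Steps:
t(U) = 2*U
(-1873887 - 3128126)/(t(1268) - 4699372) = (-1873887 - 3128126)/(2*1268 - 4699372) = -5002013/(2536 - 4699372) = -5002013/(-4696836) = -5002013*(-1/4696836) = 5002013/4696836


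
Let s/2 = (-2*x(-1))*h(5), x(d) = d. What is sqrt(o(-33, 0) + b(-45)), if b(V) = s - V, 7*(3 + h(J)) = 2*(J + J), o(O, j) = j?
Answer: sqrt(2177)/7 ≈ 6.6655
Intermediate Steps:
h(J) = -3 + 4*J/7 (h(J) = -3 + (2*(J + J))/7 = -3 + (2*(2*J))/7 = -3 + (4*J)/7 = -3 + 4*J/7)
s = -4/7 (s = 2*((-2*(-1))*(-3 + (4/7)*5)) = 2*(2*(-3 + 20/7)) = 2*(2*(-1/7)) = 2*(-2/7) = -4/7 ≈ -0.57143)
b(V) = -4/7 - V
sqrt(o(-33, 0) + b(-45)) = sqrt(0 + (-4/7 - 1*(-45))) = sqrt(0 + (-4/7 + 45)) = sqrt(0 + 311/7) = sqrt(311/7) = sqrt(2177)/7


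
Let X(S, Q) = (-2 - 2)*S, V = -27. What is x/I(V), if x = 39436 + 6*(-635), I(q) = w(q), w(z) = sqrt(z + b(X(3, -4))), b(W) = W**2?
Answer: 35626*sqrt(13)/39 ≈ 3293.6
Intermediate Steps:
X(S, Q) = -4*S
w(z) = sqrt(144 + z) (w(z) = sqrt(z + (-4*3)**2) = sqrt(z + (-12)**2) = sqrt(z + 144) = sqrt(144 + z))
I(q) = sqrt(144 + q)
x = 35626 (x = 39436 - 3810 = 35626)
x/I(V) = 35626/(sqrt(144 - 27)) = 35626/(sqrt(117)) = 35626/((3*sqrt(13))) = 35626*(sqrt(13)/39) = 35626*sqrt(13)/39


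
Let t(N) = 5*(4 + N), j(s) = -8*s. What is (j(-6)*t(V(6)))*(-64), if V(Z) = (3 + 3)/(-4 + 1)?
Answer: -30720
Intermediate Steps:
V(Z) = -2 (V(Z) = 6/(-3) = 6*(-1/3) = -2)
t(N) = 20 + 5*N
(j(-6)*t(V(6)))*(-64) = ((-8*(-6))*(20 + 5*(-2)))*(-64) = (48*(20 - 10))*(-64) = (48*10)*(-64) = 480*(-64) = -30720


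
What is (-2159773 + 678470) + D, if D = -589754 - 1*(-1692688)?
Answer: -378369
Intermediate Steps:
D = 1102934 (D = -589754 + 1692688 = 1102934)
(-2159773 + 678470) + D = (-2159773 + 678470) + 1102934 = -1481303 + 1102934 = -378369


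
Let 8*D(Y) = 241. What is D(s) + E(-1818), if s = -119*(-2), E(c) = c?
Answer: -14303/8 ≈ -1787.9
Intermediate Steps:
s = 238
D(Y) = 241/8 (D(Y) = (⅛)*241 = 241/8)
D(s) + E(-1818) = 241/8 - 1818 = -14303/8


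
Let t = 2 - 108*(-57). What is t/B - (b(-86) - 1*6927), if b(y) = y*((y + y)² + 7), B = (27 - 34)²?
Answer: 125042055/49 ≈ 2.5519e+6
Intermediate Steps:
B = 49 (B = (-7)² = 49)
b(y) = y*(7 + 4*y²) (b(y) = y*((2*y)² + 7) = y*(4*y² + 7) = y*(7 + 4*y²))
t = 6158 (t = 2 + 6156 = 6158)
t/B - (b(-86) - 1*6927) = 6158/49 - (-86*(7 + 4*(-86)²) - 1*6927) = 6158*(1/49) - (-86*(7 + 4*7396) - 6927) = 6158/49 - (-86*(7 + 29584) - 6927) = 6158/49 - (-86*29591 - 6927) = 6158/49 - (-2544826 - 6927) = 6158/49 - 1*(-2551753) = 6158/49 + 2551753 = 125042055/49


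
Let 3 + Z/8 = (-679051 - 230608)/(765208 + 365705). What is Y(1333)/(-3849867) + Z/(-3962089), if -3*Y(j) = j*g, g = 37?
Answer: 26422482094739/6176297598271083 ≈ 0.0042780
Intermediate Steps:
Y(j) = -37*j/3 (Y(j) = -j*37/3 = -37*j/3)
Z = -34419184/1130913 (Z = -24 + 8*((-679051 - 230608)/(765208 + 365705)) = -24 + 8*(-909659/1130913) = -24 - 7277272/1130913 = -34419184/1130913 ≈ -30.435)
Y(1333)/(-3849867) + Z/(-3962089) = -37/3*1333/(-3849867) - 34419184/1130913/(-3962089) = -49321/3*(-1/3849867) - 34419184/1130913*(-1/3962089) = 49321/11549601 + 1811536/235830418803 = 26422482094739/6176297598271083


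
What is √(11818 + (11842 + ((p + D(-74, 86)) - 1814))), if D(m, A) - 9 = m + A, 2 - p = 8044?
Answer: 5*√553 ≈ 117.58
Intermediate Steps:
p = -8042 (p = 2 - 1*8044 = 2 - 8044 = -8042)
D(m, A) = 9 + A + m (D(m, A) = 9 + (m + A) = 9 + (A + m) = 9 + A + m)
√(11818 + (11842 + ((p + D(-74, 86)) - 1814))) = √(11818 + (11842 + ((-8042 + (9 + 86 - 74)) - 1814))) = √(11818 + (11842 + ((-8042 + 21) - 1814))) = √(11818 + (11842 + (-8021 - 1814))) = √(11818 + (11842 - 9835)) = √(11818 + 2007) = √13825 = 5*√553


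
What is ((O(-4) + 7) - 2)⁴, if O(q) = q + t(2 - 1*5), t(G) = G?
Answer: 16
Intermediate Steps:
O(q) = -3 + q (O(q) = q + (2 - 1*5) = q + (2 - 5) = q - 3 = -3 + q)
((O(-4) + 7) - 2)⁴ = (((-3 - 4) + 7) - 2)⁴ = ((-7 + 7) - 2)⁴ = (0 - 2)⁴ = (-2)⁴ = 16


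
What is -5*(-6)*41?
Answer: 1230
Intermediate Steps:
-5*(-6)*41 = 30*41 = 1230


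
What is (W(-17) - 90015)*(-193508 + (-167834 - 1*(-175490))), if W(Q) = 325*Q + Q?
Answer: 17759459564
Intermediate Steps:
W(Q) = 326*Q
(W(-17) - 90015)*(-193508 + (-167834 - 1*(-175490))) = (326*(-17) - 90015)*(-193508 + (-167834 - 1*(-175490))) = (-5542 - 90015)*(-193508 + (-167834 + 175490)) = -95557*(-193508 + 7656) = -95557*(-185852) = 17759459564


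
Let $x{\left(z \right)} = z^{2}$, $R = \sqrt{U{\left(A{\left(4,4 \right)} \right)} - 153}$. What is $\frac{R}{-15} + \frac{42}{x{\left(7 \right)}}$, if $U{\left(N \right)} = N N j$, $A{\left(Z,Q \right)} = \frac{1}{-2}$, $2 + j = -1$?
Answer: $\frac{6}{7} - \frac{i \sqrt{615}}{30} \approx 0.85714 - 0.82664 i$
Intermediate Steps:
$j = -3$ ($j = -2 - 1 = -3$)
$A{\left(Z,Q \right)} = - \frac{1}{2}$
$U{\left(N \right)} = - 3 N^{2}$ ($U{\left(N \right)} = N N \left(-3\right) = N^{2} \left(-3\right) = - 3 N^{2}$)
$R = \frac{i \sqrt{615}}{2}$ ($R = \sqrt{- 3 \left(- \frac{1}{2}\right)^{2} - 153} = \sqrt{\left(-3\right) \frac{1}{4} - 153} = \sqrt{- \frac{3}{4} - 153} = \sqrt{- \frac{615}{4}} = \frac{i \sqrt{615}}{2} \approx 12.4 i$)
$\frac{R}{-15} + \frac{42}{x{\left(7 \right)}} = \frac{\frac{1}{2} i \sqrt{615}}{-15} + \frac{42}{7^{2}} = \frac{i \sqrt{615}}{2} \left(- \frac{1}{15}\right) + \frac{42}{49} = - \frac{i \sqrt{615}}{30} + 42 \cdot \frac{1}{49} = - \frac{i \sqrt{615}}{30} + \frac{6}{7} = \frac{6}{7} - \frac{i \sqrt{615}}{30}$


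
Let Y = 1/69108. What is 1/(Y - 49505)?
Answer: -69108/3421191539 ≈ -2.0200e-5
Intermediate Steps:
Y = 1/69108 ≈ 1.4470e-5
1/(Y - 49505) = 1/(1/69108 - 49505) = 1/(-3421191539/69108) = -69108/3421191539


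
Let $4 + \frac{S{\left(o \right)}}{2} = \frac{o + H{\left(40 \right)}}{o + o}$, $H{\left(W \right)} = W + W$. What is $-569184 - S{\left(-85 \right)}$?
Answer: $- \frac{9675993}{17} \approx -5.6918 \cdot 10^{5}$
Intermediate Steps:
$H{\left(W \right)} = 2 W$
$S{\left(o \right)} = -8 + \frac{80 + o}{o}$ ($S{\left(o \right)} = -8 + 2 \frac{o + 2 \cdot 40}{o + o} = -8 + 2 \frac{o + 80}{2 o} = -8 + 2 \left(80 + o\right) \frac{1}{2 o} = -8 + 2 \frac{80 + o}{2 o} = -8 + \frac{80 + o}{o}$)
$-569184 - S{\left(-85 \right)} = -569184 - \left(-7 + \frac{80}{-85}\right) = -569184 - \left(-7 + 80 \left(- \frac{1}{85}\right)\right) = -569184 - \left(-7 - \frac{16}{17}\right) = -569184 - - \frac{135}{17} = -569184 + \frac{135}{17} = - \frac{9675993}{17}$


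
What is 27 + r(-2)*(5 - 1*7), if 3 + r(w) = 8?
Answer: 17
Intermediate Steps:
r(w) = 5 (r(w) = -3 + 8 = 5)
27 + r(-2)*(5 - 1*7) = 27 + 5*(5 - 1*7) = 27 + 5*(5 - 7) = 27 + 5*(-2) = 27 - 10 = 17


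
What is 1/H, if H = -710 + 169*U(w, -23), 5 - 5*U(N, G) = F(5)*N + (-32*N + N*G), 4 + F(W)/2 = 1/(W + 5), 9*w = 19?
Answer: 225/886529 ≈ 0.00025380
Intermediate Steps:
w = 19/9 (w = (⅑)*19 = 19/9 ≈ 2.1111)
F(W) = -8 + 2/(5 + W) (F(W) = -8 + 2/(W + 5) = -8 + 2/(5 + W))
U(N, G) = 1 + 199*N/25 - G*N/5 (U(N, G) = 1 - ((2*(-19 - 4*5)/(5 + 5))*N + (-32*N + N*G))/5 = 1 - ((2*(-19 - 20)/10)*N + (-32*N + G*N))/5 = 1 - ((2*(⅒)*(-39))*N + (-32*N + G*N))/5 = 1 - (-39*N/5 + (-32*N + G*N))/5 = 1 - (-199*N/5 + G*N)/5 = 1 + (199*N/25 - G*N/5) = 1 + 199*N/25 - G*N/5)
H = 886529/225 (H = -710 + 169*(1 + (199/25)*(19/9) - ⅕*(-23)*19/9) = -710 + 169*(1 + 3781/225 + 437/45) = -710 + 169*(6191/225) = -710 + 1046279/225 = 886529/225 ≈ 3940.1)
1/H = 1/(886529/225) = 225/886529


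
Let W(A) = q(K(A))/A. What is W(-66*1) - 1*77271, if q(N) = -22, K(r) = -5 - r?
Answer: -231812/3 ≈ -77271.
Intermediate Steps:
W(A) = -22/A
W(-66*1) - 1*77271 = -22/((-66*1)) - 1*77271 = -22/(-66) - 77271 = -22*(-1/66) - 77271 = ⅓ - 77271 = -231812/3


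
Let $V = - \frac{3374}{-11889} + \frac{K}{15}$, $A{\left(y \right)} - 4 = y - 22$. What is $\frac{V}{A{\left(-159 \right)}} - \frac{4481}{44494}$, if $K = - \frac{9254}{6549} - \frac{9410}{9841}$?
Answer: $- \frac{340009008117808213}{3352445767662524910} \approx -0.10142$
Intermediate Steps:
$K = - \frac{152694704}{64448709}$ ($K = \left(-9254\right) \frac{1}{6549} - \frac{9410}{9841} = - \frac{9254}{6549} - \frac{9410}{9841} = - \frac{152694704}{64448709} \approx -2.3692$)
$A{\left(y \right)} = -18 + y$ ($A{\left(y \right)} = 4 + \left(y - 22\right) = 4 + \left(-22 + y\right) = -18 + y$)
$V = \frac{53568956542}{425683722945}$ ($V = - \frac{3374}{-11889} - \frac{152694704}{64448709 \cdot 15} = \left(-3374\right) \left(- \frac{1}{11889}\right) - \frac{152694704}{966730635} = \frac{3374}{11889} - \frac{152694704}{966730635} = \frac{53568956542}{425683722945} \approx 0.12584$)
$\frac{V}{A{\left(-159 \right)}} - \frac{4481}{44494} = \frac{53568956542}{425683722945 \left(-18 - 159\right)} - \frac{4481}{44494} = \frac{53568956542}{425683722945 \left(-177\right)} - \frac{4481}{44494} = \frac{53568956542}{425683722945} \left(- \frac{1}{177}\right) - \frac{4481}{44494} = - \frac{53568956542}{75346018961265} - \frac{4481}{44494} = - \frac{340009008117808213}{3352445767662524910}$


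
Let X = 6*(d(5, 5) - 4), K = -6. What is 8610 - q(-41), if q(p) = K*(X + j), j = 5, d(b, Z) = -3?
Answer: 8388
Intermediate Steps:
X = -42 (X = 6*(-3 - 4) = 6*(-7) = -42)
q(p) = 222 (q(p) = -6*(-42 + 5) = -6*(-37) = 222)
8610 - q(-41) = 8610 - 1*222 = 8610 - 222 = 8388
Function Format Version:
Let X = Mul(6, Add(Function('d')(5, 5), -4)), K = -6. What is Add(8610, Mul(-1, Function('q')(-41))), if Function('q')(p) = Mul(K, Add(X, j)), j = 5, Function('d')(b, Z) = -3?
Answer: 8388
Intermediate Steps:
X = -42 (X = Mul(6, Add(-3, -4)) = Mul(6, -7) = -42)
Function('q')(p) = 222 (Function('q')(p) = Mul(-6, Add(-42, 5)) = Mul(-6, -37) = 222)
Add(8610, Mul(-1, Function('q')(-41))) = Add(8610, Mul(-1, 222)) = Add(8610, -222) = 8388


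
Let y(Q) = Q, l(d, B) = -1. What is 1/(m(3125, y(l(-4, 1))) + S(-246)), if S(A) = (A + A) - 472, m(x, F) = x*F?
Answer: -1/4089 ≈ -0.00024456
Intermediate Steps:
m(x, F) = F*x
S(A) = -472 + 2*A (S(A) = 2*A - 472 = -472 + 2*A)
1/(m(3125, y(l(-4, 1))) + S(-246)) = 1/(-1*3125 + (-472 + 2*(-246))) = 1/(-3125 + (-472 - 492)) = 1/(-3125 - 964) = 1/(-4089) = -1/4089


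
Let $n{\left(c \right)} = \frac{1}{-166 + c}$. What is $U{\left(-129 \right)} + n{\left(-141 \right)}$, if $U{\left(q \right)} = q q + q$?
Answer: $\frac{5069183}{307} \approx 16512.0$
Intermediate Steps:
$U{\left(q \right)} = q + q^{2}$ ($U{\left(q \right)} = q^{2} + q = q + q^{2}$)
$U{\left(-129 \right)} + n{\left(-141 \right)} = - 129 \left(1 - 129\right) + \frac{1}{-166 - 141} = \left(-129\right) \left(-128\right) + \frac{1}{-307} = 16512 - \frac{1}{307} = \frac{5069183}{307}$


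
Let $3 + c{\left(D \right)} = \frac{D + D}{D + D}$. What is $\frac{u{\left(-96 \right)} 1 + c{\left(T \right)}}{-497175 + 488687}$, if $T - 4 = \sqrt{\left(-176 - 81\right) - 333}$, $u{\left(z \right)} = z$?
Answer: $\frac{49}{4244} \approx 0.011546$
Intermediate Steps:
$T = 4 + i \sqrt{590}$ ($T = 4 + \sqrt{\left(-176 - 81\right) - 333} = 4 + \sqrt{-257 - 333} = 4 + \sqrt{-590} = 4 + i \sqrt{590} \approx 4.0 + 24.29 i$)
$c{\left(D \right)} = -2$ ($c{\left(D \right)} = -3 + \frac{D + D}{D + D} = -3 + \frac{2 D}{2 D} = -3 + 2 D \frac{1}{2 D} = -3 + 1 = -2$)
$\frac{u{\left(-96 \right)} 1 + c{\left(T \right)}}{-497175 + 488687} = \frac{\left(-96\right) 1 - 2}{-497175 + 488687} = \frac{-96 - 2}{-8488} = \left(-98\right) \left(- \frac{1}{8488}\right) = \frac{49}{4244}$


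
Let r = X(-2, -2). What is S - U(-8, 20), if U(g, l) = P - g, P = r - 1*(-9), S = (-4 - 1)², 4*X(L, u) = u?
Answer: 17/2 ≈ 8.5000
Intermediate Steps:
X(L, u) = u/4
r = -½ (r = (¼)*(-2) = -½ ≈ -0.50000)
S = 25 (S = (-5)² = 25)
P = 17/2 (P = -½ - 1*(-9) = -½ + 9 = 17/2 ≈ 8.5000)
U(g, l) = 17/2 - g
S - U(-8, 20) = 25 - (17/2 - 1*(-8)) = 25 - (17/2 + 8) = 25 - 1*33/2 = 25 - 33/2 = 17/2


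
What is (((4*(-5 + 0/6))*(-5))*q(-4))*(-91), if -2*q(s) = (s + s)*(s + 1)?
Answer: 109200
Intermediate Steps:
q(s) = -s*(1 + s) (q(s) = -(s + s)*(s + 1)/2 = -2*s*(1 + s)/2 = -s*(1 + s))
(((4*(-5 + 0/6))*(-5))*q(-4))*(-91) = (((4*(-5 + 0/6))*(-5))*(-1*(-4)*(1 - 4)))*(-91) = (((4*(-5 + 0*(⅙)))*(-5))*(-1*(-4)*(-3)))*(-91) = (((4*(-5 + 0))*(-5))*(-12))*(-91) = (((4*(-5))*(-5))*(-12))*(-91) = (-20*(-5)*(-12))*(-91) = (100*(-12))*(-91) = -1200*(-91) = 109200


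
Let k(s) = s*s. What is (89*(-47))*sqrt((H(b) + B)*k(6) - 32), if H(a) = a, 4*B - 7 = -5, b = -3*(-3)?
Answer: -4183*sqrt(310) ≈ -73649.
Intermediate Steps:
k(s) = s**2
b = 9
B = 1/2 (B = 7/4 + (1/4)*(-5) = 7/4 - 5/4 = 1/2 ≈ 0.50000)
(89*(-47))*sqrt((H(b) + B)*k(6) - 32) = (89*(-47))*sqrt((9 + 1/2)*6**2 - 32) = -4183*sqrt((19/2)*36 - 32) = -4183*sqrt(342 - 32) = -4183*sqrt(310)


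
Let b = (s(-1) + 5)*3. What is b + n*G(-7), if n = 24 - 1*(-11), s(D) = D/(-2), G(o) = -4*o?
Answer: 1993/2 ≈ 996.50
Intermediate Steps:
s(D) = -D/2 (s(D) = D*(-½) = -D/2)
b = 33/2 (b = (-½*(-1) + 5)*3 = (½ + 5)*3 = (11/2)*3 = 33/2 ≈ 16.500)
n = 35 (n = 24 + 11 = 35)
b + n*G(-7) = 33/2 + 35*(-4*(-7)) = 33/2 + 35*28 = 33/2 + 980 = 1993/2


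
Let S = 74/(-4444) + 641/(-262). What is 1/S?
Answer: -145541/358499 ≈ -0.40597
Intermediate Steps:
S = -358499/145541 (S = 74*(-1/4444) + 641*(-1/262) = -37/2222 - 641/262 = -358499/145541 ≈ -2.4632)
1/S = 1/(-358499/145541) = -145541/358499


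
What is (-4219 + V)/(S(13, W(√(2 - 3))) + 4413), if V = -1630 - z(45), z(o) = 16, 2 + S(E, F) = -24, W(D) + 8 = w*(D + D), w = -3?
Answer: -5865/4387 ≈ -1.3369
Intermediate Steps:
W(D) = -8 - 6*D (W(D) = -8 - 3*(D + D) = -8 - 6*D)
S(E, F) = -26 (S(E, F) = -2 - 24 = -26)
V = -1646 (V = -1630 - 1*16 = -1630 - 16 = -1646)
(-4219 + V)/(S(13, W(√(2 - 3))) + 4413) = (-4219 - 1646)/(-26 + 4413) = -5865/4387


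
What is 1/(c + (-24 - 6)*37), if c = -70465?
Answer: -1/71575 ≈ -1.3971e-5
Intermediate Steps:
1/(c + (-24 - 6)*37) = 1/(-70465 + (-24 - 6)*37) = 1/(-70465 - 30*37) = 1/(-70465 - 1110) = 1/(-71575) = -1/71575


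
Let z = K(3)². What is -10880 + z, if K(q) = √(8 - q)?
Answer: -10875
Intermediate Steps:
z = 5 (z = (√(8 - 1*3))² = (√(8 - 3))² = (√5)² = 5)
-10880 + z = -10880 + 5 = -10875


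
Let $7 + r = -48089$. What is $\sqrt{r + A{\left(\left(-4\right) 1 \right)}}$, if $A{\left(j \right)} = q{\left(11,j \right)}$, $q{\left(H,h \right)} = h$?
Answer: $10 i \sqrt{481} \approx 219.32 i$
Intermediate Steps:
$r = -48096$ ($r = -7 - 48089 = -48096$)
$A{\left(j \right)} = j$
$\sqrt{r + A{\left(\left(-4\right) 1 \right)}} = \sqrt{-48096 - 4} = \sqrt{-48100} = 10 i \sqrt{481}$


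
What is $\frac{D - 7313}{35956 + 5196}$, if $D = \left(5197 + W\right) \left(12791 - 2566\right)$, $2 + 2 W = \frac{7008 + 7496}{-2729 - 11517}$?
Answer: $\frac{378349412951}{293125696} \approx 1290.7$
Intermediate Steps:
$W = - \frac{10749}{7123}$ ($W = -1 + \frac{\left(7008 + 7496\right) \frac{1}{-2729 - 11517}}{2} = -1 + \frac{14504 \frac{1}{-14246}}{2} = -1 + \frac{14504 \left(- \frac{1}{14246}\right)}{2} = -1 + \frac{1}{2} \left(- \frac{7252}{7123}\right) = -1 - \frac{3626}{7123} = - \frac{10749}{7123} \approx -1.5091$)
$D = \frac{378401503450}{7123}$ ($D = \left(5197 - \frac{10749}{7123}\right) \left(12791 - 2566\right) = \frac{37007482}{7123} \cdot 10225 = \frac{378401503450}{7123} \approx 5.3124 \cdot 10^{7}$)
$\frac{D - 7313}{35956 + 5196} = \frac{\frac{378401503450}{7123} - 7313}{35956 + 5196} = \frac{378349412951}{7123 \cdot 41152} = \frac{378349412951}{7123} \cdot \frac{1}{41152} = \frac{378349412951}{293125696}$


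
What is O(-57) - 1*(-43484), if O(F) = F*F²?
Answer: -141709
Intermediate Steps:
O(F) = F³
O(-57) - 1*(-43484) = (-57)³ - 1*(-43484) = -185193 + 43484 = -141709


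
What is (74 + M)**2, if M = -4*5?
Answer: 2916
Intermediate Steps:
M = -20
(74 + M)**2 = (74 - 20)**2 = 54**2 = 2916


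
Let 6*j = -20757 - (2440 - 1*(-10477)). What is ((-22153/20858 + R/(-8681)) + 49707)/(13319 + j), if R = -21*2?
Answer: 27000511363587/4186299049760 ≈ 6.4497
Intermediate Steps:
j = -16837/3 (j = (-20757 - (2440 - 1*(-10477)))/6 = (-20757 - (2440 + 10477))/6 = (-20757 - 1*12917)/6 = (-20757 - 12917)/6 = (⅙)*(-33674) = -16837/3 ≈ -5612.3)
R = -42
((-22153/20858 + R/(-8681)) + 49707)/(13319 + j) = ((-22153/20858 - 42/(-8681)) + 49707)/(13319 - 16837/3) = ((-22153*1/20858 - 42*(-1/8681)) + 49707)/(23120/3) = ((-22153/20858 + 42/8681) + 49707)*(3/23120) = (-191434157/181068298 + 49707)*(3/23120) = (9000170454529/181068298)*(3/23120) = 27000511363587/4186299049760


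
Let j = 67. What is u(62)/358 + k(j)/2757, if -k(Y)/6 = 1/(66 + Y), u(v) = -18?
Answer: -1100401/21878633 ≈ -0.050296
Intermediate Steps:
k(Y) = -6/(66 + Y)
u(62)/358 + k(j)/2757 = -18/358 - 6/(66 + 67)/2757 = -18*1/358 - 6/133*(1/2757) = -9/179 - 6*1/133*(1/2757) = -9/179 - 6/133*1/2757 = -9/179 - 2/122227 = -1100401/21878633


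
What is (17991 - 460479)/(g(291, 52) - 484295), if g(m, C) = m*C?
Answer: 442488/469163 ≈ 0.94314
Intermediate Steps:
g(m, C) = C*m
(17991 - 460479)/(g(291, 52) - 484295) = (17991 - 460479)/(52*291 - 484295) = -442488/(15132 - 484295) = -442488/(-469163) = -442488*(-1/469163) = 442488/469163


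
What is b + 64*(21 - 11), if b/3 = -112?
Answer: 304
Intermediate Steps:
b = -336 (b = 3*(-112) = -336)
b + 64*(21 - 11) = -336 + 64*(21 - 11) = -336 + 64*10 = -336 + 640 = 304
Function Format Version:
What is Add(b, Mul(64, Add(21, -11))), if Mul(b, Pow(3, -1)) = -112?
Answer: 304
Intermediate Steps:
b = -336 (b = Mul(3, -112) = -336)
Add(b, Mul(64, Add(21, -11))) = Add(-336, Mul(64, Add(21, -11))) = Add(-336, Mul(64, 10)) = Add(-336, 640) = 304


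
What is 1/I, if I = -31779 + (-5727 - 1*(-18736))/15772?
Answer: -15772/501205379 ≈ -3.1468e-5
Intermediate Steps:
I = -501205379/15772 (I = -31779 + (-5727 + 18736)*(1/15772) = -31779 + 13009*(1/15772) = -31779 + 13009/15772 = -501205379/15772 ≈ -31778.)
1/I = 1/(-501205379/15772) = -15772/501205379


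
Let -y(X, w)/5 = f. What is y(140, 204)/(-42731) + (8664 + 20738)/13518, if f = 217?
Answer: 635521946/288818829 ≈ 2.2004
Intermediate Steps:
y(X, w) = -1085 (y(X, w) = -5*217 = -1085)
y(140, 204)/(-42731) + (8664 + 20738)/13518 = -1085/(-42731) + (8664 + 20738)/13518 = -1085*(-1/42731) + 29402*(1/13518) = 1085/42731 + 14701/6759 = 635521946/288818829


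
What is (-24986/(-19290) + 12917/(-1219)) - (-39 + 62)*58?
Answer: -15793533668/11757255 ≈ -1343.3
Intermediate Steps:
(-24986/(-19290) + 12917/(-1219)) - (-39 + 62)*58 = (-24986*(-1/19290) + 12917*(-1/1219)) - 23*58 = (12493/9645 - 12917/1219) - 1*1334 = -109355498/11757255 - 1334 = -15793533668/11757255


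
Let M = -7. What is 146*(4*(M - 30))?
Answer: -21608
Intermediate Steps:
146*(4*(M - 30)) = 146*(4*(-7 - 30)) = 146*(4*(-37)) = 146*(-148) = -21608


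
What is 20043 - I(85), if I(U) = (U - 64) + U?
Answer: 19937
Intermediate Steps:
I(U) = -64 + 2*U (I(U) = (-64 + U) + U = -64 + 2*U)
20043 - I(85) = 20043 - (-64 + 2*85) = 20043 - (-64 + 170) = 20043 - 1*106 = 20043 - 106 = 19937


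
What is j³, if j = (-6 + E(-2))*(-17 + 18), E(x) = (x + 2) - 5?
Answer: -1331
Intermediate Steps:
E(x) = -3 + x (E(x) = (2 + x) - 5 = -3 + x)
j = -11 (j = (-6 + (-3 - 2))*(-17 + 18) = (-6 - 5)*1 = -11*1 = -11)
j³ = (-11)³ = -1331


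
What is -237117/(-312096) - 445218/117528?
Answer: -1542817641/509444704 ≈ -3.0284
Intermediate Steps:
-237117/(-312096) - 445218/117528 = -237117*(-1/312096) - 445218*1/117528 = 79039/104032 - 74203/19588 = -1542817641/509444704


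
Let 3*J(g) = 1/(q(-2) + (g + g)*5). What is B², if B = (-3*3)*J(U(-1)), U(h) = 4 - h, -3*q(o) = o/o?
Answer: 81/22201 ≈ 0.0036485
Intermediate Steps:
q(o) = -⅓ (q(o) = -o/(3*o) = -⅓*1 = -⅓)
J(g) = 1/(3*(-⅓ + 10*g)) (J(g) = 1/(3*(-⅓ + (g + g)*5)) = 1/(3*(-⅓ + (2*g)*5)) = 1/(3*(-⅓ + 10*g)))
B = -9/149 (B = (-3*3)/(-1 + 30*(4 - 1*(-1))) = -9/(-1 + 30*(4 + 1)) = -9/(-1 + 30*5) = -9/(-1 + 150) = -9/149 ≈ -0.060403)
B² = (-9/149)² = 81/22201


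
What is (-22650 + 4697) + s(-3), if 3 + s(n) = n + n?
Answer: -17962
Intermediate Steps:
s(n) = -3 + 2*n (s(n) = -3 + (n + n) = -3 + 2*n)
(-22650 + 4697) + s(-3) = (-22650 + 4697) + (-3 + 2*(-3)) = -17953 + (-3 - 6) = -17953 - 9 = -17962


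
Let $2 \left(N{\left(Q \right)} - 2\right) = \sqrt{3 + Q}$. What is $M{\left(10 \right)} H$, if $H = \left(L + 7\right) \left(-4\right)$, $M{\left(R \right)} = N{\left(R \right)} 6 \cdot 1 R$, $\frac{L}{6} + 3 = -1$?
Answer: $8160 + 2040 \sqrt{13} \approx 15515.0$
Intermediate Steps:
$L = -24$ ($L = -18 + 6 \left(-1\right) = -18 - 6 = -24$)
$N{\left(Q \right)} = 2 + \frac{\sqrt{3 + Q}}{2}$
$M{\left(R \right)} = 6 R \left(2 + \frac{\sqrt{3 + R}}{2}\right)$ ($M{\left(R \right)} = \left(2 + \frac{\sqrt{3 + R}}{2}\right) 6 \cdot 1 R = \left(2 + \frac{\sqrt{3 + R}}{2}\right) 6 R = 6 R \left(2 + \frac{\sqrt{3 + R}}{2}\right)$)
$H = 68$ ($H = \left(-24 + 7\right) \left(-4\right) = \left(-17\right) \left(-4\right) = 68$)
$M{\left(10 \right)} H = 3 \cdot 10 \left(4 + \sqrt{3 + 10}\right) 68 = 3 \cdot 10 \left(4 + \sqrt{13}\right) 68 = \left(120 + 30 \sqrt{13}\right) 68 = 8160 + 2040 \sqrt{13}$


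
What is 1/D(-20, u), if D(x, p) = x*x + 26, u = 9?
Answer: 1/426 ≈ 0.0023474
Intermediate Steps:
D(x, p) = 26 + x² (D(x, p) = x² + 26 = 26 + x²)
1/D(-20, u) = 1/(26 + (-20)²) = 1/(26 + 400) = 1/426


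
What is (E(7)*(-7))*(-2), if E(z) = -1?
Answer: -14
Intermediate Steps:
(E(7)*(-7))*(-2) = -1*(-7)*(-2) = 7*(-2) = -14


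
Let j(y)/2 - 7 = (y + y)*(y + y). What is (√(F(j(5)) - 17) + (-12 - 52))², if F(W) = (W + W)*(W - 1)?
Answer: (64 - √91147)² ≈ 56599.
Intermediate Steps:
j(y) = 14 + 8*y² (j(y) = 14 + 2*((y + y)*(y + y)) = 14 + 2*((2*y)*(2*y)) = 14 + 2*(4*y²) = 14 + 8*y²)
F(W) = 2*W*(-1 + W) (F(W) = (2*W)*(-1 + W) = 2*W*(-1 + W))
(√(F(j(5)) - 17) + (-12 - 52))² = (√(2*(14 + 8*5²)*(-1 + (14 + 8*5²)) - 17) + (-12 - 52))² = (√(2*(14 + 8*25)*(-1 + (14 + 8*25)) - 17) - 64)² = (√(2*(14 + 200)*(-1 + (14 + 200)) - 17) - 64)² = (√(2*214*(-1 + 214) - 17) - 64)² = (√(2*214*213 - 17) - 64)² = (√(91164 - 17) - 64)² = (√91147 - 64)² = (-64 + √91147)²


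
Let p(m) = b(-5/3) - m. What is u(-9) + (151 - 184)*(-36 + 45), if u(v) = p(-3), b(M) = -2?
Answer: -296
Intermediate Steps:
p(m) = -2 - m
u(v) = 1 (u(v) = -2 - 1*(-3) = -2 + 3 = 1)
u(-9) + (151 - 184)*(-36 + 45) = 1 + (151 - 184)*(-36 + 45) = 1 - 33*9 = 1 - 297 = -296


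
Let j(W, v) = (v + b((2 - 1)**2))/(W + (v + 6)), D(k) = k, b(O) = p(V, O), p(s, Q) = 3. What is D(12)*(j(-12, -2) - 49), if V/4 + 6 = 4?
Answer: -1179/2 ≈ -589.50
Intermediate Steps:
V = -8 (V = -24 + 4*4 = -24 + 16 = -8)
b(O) = 3
j(W, v) = (3 + v)/(6 + W + v) (j(W, v) = (v + 3)/(W + (v + 6)) = (3 + v)/(W + (6 + v)) = (3 + v)/(6 + W + v))
D(12)*(j(-12, -2) - 49) = 12*((3 - 2)/(6 - 12 - 2) - 49) = 12*(1/(-8) - 49) = 12*(-1/8*1 - 49) = 12*(-1/8 - 49) = 12*(-393/8) = -1179/2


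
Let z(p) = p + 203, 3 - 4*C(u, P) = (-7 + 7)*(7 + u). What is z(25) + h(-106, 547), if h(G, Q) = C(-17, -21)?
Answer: 915/4 ≈ 228.75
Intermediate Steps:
C(u, P) = ¾ (C(u, P) = ¾ - (-7 + 7)*(7 + u)/4 = ¾ - 0*(7 + u) = ¾ - ¼*0 = ¾ + 0 = ¾)
z(p) = 203 + p
h(G, Q) = ¾
z(25) + h(-106, 547) = (203 + 25) + ¾ = 228 + ¾ = 915/4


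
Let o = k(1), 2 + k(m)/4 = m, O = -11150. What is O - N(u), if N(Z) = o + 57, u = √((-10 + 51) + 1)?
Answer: -11203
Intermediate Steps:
k(m) = -8 + 4*m
o = -4 (o = -8 + 4*1 = -8 + 4 = -4)
u = √42 (u = √(41 + 1) = √42 ≈ 6.4807)
N(Z) = 53 (N(Z) = -4 + 57 = 53)
O - N(u) = -11150 - 1*53 = -11150 - 53 = -11203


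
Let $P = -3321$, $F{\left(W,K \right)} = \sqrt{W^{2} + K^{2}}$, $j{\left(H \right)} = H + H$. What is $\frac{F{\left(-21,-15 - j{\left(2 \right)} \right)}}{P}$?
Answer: $- \frac{\sqrt{802}}{3321} \approx -0.0085274$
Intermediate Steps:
$j{\left(H \right)} = 2 H$
$F{\left(W,K \right)} = \sqrt{K^{2} + W^{2}}$
$\frac{F{\left(-21,-15 - j{\left(2 \right)} \right)}}{P} = \frac{\sqrt{\left(-15 - 2 \cdot 2\right)^{2} + \left(-21\right)^{2}}}{-3321} = \sqrt{\left(-15 - 4\right)^{2} + 441} \left(- \frac{1}{3321}\right) = \sqrt{\left(-19\right)^{2} + 441} \left(- \frac{1}{3321}\right) = \sqrt{361 + 441} \left(- \frac{1}{3321}\right) = \sqrt{802} \left(- \frac{1}{3321}\right) = - \frac{\sqrt{802}}{3321}$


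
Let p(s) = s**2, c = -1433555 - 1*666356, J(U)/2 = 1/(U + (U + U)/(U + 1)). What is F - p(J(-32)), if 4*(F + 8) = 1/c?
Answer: -3618837577543/452102438656 ≈ -8.0045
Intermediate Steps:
J(U) = 2/(U + 2*U/(1 + U)) (J(U) = 2/(U + (U + U)/(U + 1)) = 2/(U + (2*U)/(1 + U)) = 2/(U + 2*U/(1 + U)))
c = -2099911 (c = -1433555 - 666356 = -2099911)
F = -67197153/8399644 (F = -8 + (1/4)/(-2099911) = -8 + (1/4)*(-1/2099911) = -8 - 1/8399644 = -67197153/8399644 ≈ -8.0000)
F - p(J(-32)) = -67197153/8399644 - (2*(1 - 32)/(-32*(3 - 32)))**2 = -67197153/8399644 - (2*(-1/32)*(-31)/(-29))**2 = -67197153/8399644 - (2*(-1/32)*(-1/29)*(-31))**2 = -67197153/8399644 - (-31/464)**2 = -67197153/8399644 - 1*961/215296 = -67197153/8399644 - 961/215296 = -3618837577543/452102438656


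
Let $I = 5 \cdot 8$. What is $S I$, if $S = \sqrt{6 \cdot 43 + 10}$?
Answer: $80 \sqrt{67} \approx 654.83$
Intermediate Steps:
$S = 2 \sqrt{67}$ ($S = \sqrt{258 + 10} = \sqrt{268} = 2 \sqrt{67} \approx 16.371$)
$I = 40$
$S I = 2 \sqrt{67} \cdot 40 = 80 \sqrt{67}$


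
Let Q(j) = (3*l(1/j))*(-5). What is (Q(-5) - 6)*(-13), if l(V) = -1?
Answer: -117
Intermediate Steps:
Q(j) = 15 (Q(j) = (3*(-1))*(-5) = -3*(-5) = 15)
(Q(-5) - 6)*(-13) = (15 - 6)*(-13) = 9*(-13) = -117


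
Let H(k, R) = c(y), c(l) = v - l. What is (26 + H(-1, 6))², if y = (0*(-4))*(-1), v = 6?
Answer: 1024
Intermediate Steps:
y = 0 (y = 0*(-1) = 0)
c(l) = 6 - l
H(k, R) = 6 (H(k, R) = 6 - 1*0 = 6 + 0 = 6)
(26 + H(-1, 6))² = (26 + 6)² = 32² = 1024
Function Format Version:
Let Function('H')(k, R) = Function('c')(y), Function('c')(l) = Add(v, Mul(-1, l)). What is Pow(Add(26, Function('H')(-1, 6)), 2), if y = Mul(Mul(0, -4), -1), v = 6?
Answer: 1024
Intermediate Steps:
y = 0 (y = Mul(0, -1) = 0)
Function('c')(l) = Add(6, Mul(-1, l))
Function('H')(k, R) = 6 (Function('H')(k, R) = Add(6, Mul(-1, 0)) = Add(6, 0) = 6)
Pow(Add(26, Function('H')(-1, 6)), 2) = Pow(Add(26, 6), 2) = Pow(32, 2) = 1024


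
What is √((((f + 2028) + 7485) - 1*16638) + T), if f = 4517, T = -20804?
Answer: 2*I*√5853 ≈ 153.01*I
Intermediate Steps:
√((((f + 2028) + 7485) - 1*16638) + T) = √((((4517 + 2028) + 7485) - 1*16638) - 20804) = √(((6545 + 7485) - 16638) - 20804) = √((14030 - 16638) - 20804) = √(-2608 - 20804) = √(-23412) = 2*I*√5853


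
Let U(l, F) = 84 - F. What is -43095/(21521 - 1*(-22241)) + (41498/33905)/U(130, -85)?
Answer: -245115944299/250753853090 ≈ -0.97752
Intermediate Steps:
-43095/(21521 - 1*(-22241)) + (41498/33905)/U(130, -85) = -43095/(21521 - 1*(-22241)) + (41498/33905)/(84 - 1*(-85)) = -43095/(21521 + 22241) + (41498*(1/33905))/(84 + 85) = -43095/43762 + (41498/33905)/169 = -43095*1/43762 + (41498/33905)*(1/169) = -43095/43762 + 41498/5729945 = -245115944299/250753853090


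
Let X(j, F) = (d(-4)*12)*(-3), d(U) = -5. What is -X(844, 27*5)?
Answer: -180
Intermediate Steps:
X(j, F) = 180 (X(j, F) = -5*12*(-3) = -60*(-3) = 180)
-X(844, 27*5) = -1*180 = -180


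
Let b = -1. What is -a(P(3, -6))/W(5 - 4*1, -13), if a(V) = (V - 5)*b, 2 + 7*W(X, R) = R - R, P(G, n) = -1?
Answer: 21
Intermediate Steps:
W(X, R) = -2/7 (W(X, R) = -2/7 + (R - R)/7 = -2/7 + (1/7)*0 = -2/7 + 0 = -2/7)
a(V) = 5 - V (a(V) = (V - 5)*(-1) = (-5 + V)*(-1) = 5 - V)
-a(P(3, -6))/W(5 - 4*1, -13) = -(5 - 1*(-1))/(-2/7) = -(5 + 1)*(-7)/2 = -6*(-7)/2 = -1*(-21) = 21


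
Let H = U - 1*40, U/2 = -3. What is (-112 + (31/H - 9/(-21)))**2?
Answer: 1306316449/103684 ≈ 12599.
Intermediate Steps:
U = -6 (U = 2*(-3) = -6)
H = -46 (H = -6 - 1*40 = -6 - 40 = -46)
(-112 + (31/H - 9/(-21)))**2 = (-112 + (31/(-46) - 9/(-21)))**2 = (-112 + (31*(-1/46) - 9*(-1/21)))**2 = (-112 + (-31/46 + 3/7))**2 = (-112 - 79/322)**2 = (-36143/322)**2 = 1306316449/103684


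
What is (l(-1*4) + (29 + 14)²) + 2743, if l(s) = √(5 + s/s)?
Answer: 4592 + √6 ≈ 4594.5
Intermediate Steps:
l(s) = √6 (l(s) = √(5 + 1) = √6)
(l(-1*4) + (29 + 14)²) + 2743 = (√6 + (29 + 14)²) + 2743 = (√6 + 43²) + 2743 = (√6 + 1849) + 2743 = (1849 + √6) + 2743 = 4592 + √6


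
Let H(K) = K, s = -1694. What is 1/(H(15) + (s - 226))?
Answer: -1/1905 ≈ -0.00052493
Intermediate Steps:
1/(H(15) + (s - 226)) = 1/(15 + (-1694 - 226)) = 1/(15 - 1920) = 1/(-1905) = -1/1905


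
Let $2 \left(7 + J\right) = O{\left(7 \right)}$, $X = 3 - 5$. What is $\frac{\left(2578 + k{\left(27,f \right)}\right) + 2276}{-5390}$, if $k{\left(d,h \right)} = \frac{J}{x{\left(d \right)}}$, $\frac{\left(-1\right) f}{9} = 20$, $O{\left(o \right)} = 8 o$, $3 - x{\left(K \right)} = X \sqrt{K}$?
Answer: $- \frac{53387}{59290} - \frac{\sqrt{3}}{4235} \approx -0.90085$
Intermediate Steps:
$X = -2$
$x{\left(K \right)} = 3 + 2 \sqrt{K}$ ($x{\left(K \right)} = 3 - - 2 \sqrt{K} = 3 + 2 \sqrt{K}$)
$J = 21$ ($J = -7 + \frac{8 \cdot 7}{2} = -7 + \frac{1}{2} \cdot 56 = -7 + 28 = 21$)
$f = -180$ ($f = \left(-9\right) 20 = -180$)
$k{\left(d,h \right)} = \frac{21}{3 + 2 \sqrt{d}}$
$\frac{\left(2578 + k{\left(27,f \right)}\right) + 2276}{-5390} = \frac{\left(2578 + \frac{21}{3 + 2 \sqrt{27}}\right) + 2276}{-5390} = \left(\left(2578 + \frac{21}{3 + 2 \cdot 3 \sqrt{3}}\right) + 2276\right) \left(- \frac{1}{5390}\right) = \left(\left(2578 + \frac{21}{3 + 6 \sqrt{3}}\right) + 2276\right) \left(- \frac{1}{5390}\right) = \left(4854 + \frac{21}{3 + 6 \sqrt{3}}\right) \left(- \frac{1}{5390}\right) = - \frac{2427}{2695} - \frac{3}{770 \left(3 + 6 \sqrt{3}\right)}$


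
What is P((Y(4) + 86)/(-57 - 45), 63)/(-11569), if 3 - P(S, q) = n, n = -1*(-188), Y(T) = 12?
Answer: 185/11569 ≈ 0.015991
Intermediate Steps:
n = 188
P(S, q) = -185 (P(S, q) = 3 - 1*188 = 3 - 188 = -185)
P((Y(4) + 86)/(-57 - 45), 63)/(-11569) = -185/(-11569) = -185*(-1/11569) = 185/11569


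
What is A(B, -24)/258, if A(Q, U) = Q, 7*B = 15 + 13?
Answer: 2/129 ≈ 0.015504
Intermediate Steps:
B = 4 (B = (15 + 13)/7 = (⅐)*28 = 4)
A(B, -24)/258 = 4/258 = 4*(1/258) = 2/129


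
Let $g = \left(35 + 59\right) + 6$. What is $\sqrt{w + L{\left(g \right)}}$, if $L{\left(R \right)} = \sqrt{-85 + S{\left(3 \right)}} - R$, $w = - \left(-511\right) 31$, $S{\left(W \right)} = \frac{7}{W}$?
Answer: $\frac{\sqrt{141669 + 6 i \sqrt{186}}}{3} \approx 125.46 + 0.036234 i$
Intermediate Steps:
$g = 100$ ($g = 94 + 6 = 100$)
$w = 15841$ ($w = \left(-1\right) \left(-15841\right) = 15841$)
$L{\left(R \right)} = - R + \frac{2 i \sqrt{186}}{3}$ ($L{\left(R \right)} = \sqrt{-85 + \frac{7}{3}} - R = \sqrt{- \frac{248}{3}} - R = \frac{2 i \sqrt{186}}{3} - R = - R + \frac{2 i \sqrt{186}}{3}$)
$\sqrt{w + L{\left(g \right)}} = \sqrt{15841 + \left(\left(-1\right) 100 + \frac{2 i \sqrt{186}}{3}\right)} = \sqrt{15841 - \left(100 - \frac{2 i \sqrt{186}}{3}\right)} = \sqrt{15741 + \frac{2 i \sqrt{186}}{3}}$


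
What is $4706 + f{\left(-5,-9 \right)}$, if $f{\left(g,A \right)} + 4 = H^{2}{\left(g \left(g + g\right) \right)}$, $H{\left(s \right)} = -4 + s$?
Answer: $6818$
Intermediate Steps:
$f{\left(g,A \right)} = -4 + \left(-4 + 2 g^{2}\right)^{2}$ ($f{\left(g,A \right)} = -4 + \left(-4 + g \left(g + g\right)\right)^{2} = -4 + \left(-4 + g 2 g\right)^{2} = -4 + \left(-4 + 2 g^{2}\right)^{2}$)
$4706 + f{\left(-5,-9 \right)} = 4706 - \left(4 - 4 \left(-2 + \left(-5\right)^{2}\right)^{2}\right) = 4706 - \left(4 - 4 \left(-2 + 25\right)^{2}\right) = 4706 - \left(4 - 4 \cdot 23^{2}\right) = 4706 + \left(-4 + 4 \cdot 529\right) = 4706 + \left(-4 + 2116\right) = 4706 + 2112 = 6818$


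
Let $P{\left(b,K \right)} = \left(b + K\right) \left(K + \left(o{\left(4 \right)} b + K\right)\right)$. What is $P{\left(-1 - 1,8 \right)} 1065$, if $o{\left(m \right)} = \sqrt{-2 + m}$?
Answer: $102240 - 12780 \sqrt{2} \approx 84166.0$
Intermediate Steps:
$P{\left(b,K \right)} = \left(K + b\right) \left(2 K + b \sqrt{2}\right)$ ($P{\left(b,K \right)} = \left(b + K\right) \left(K + \left(\sqrt{-2 + 4} b + K\right)\right) = \left(K + b\right) \left(K + \left(\sqrt{2} b + K\right)\right) = \left(K + b\right) \left(K + \left(b \sqrt{2} + K\right)\right) = \left(K + b\right) \left(K + \left(K + b \sqrt{2}\right)\right) = \left(K + b\right) \left(2 K + b \sqrt{2}\right)$)
$P{\left(-1 - 1,8 \right)} 1065 = \left(2 \cdot 8^{2} + \sqrt{2} \left(-1 - 1\right)^{2} + 2 \cdot 8 \left(-1 - 1\right) + 8 \left(-1 - 1\right) \sqrt{2}\right) 1065 = \left(2 \cdot 64 + \sqrt{2} \left(-2\right)^{2} + 2 \cdot 8 \left(-2\right) + 8 \left(-2\right) \sqrt{2}\right) 1065 = \left(128 + \sqrt{2} \cdot 4 - 32 - 16 \sqrt{2}\right) 1065 = \left(128 + 4 \sqrt{2} - 32 - 16 \sqrt{2}\right) 1065 = \left(96 - 12 \sqrt{2}\right) 1065 = 102240 - 12780 \sqrt{2}$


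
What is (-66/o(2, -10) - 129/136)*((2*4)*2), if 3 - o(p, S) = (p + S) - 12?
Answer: -23886/391 ≈ -61.090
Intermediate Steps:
o(p, S) = 15 - S - p (o(p, S) = 3 - ((p + S) - 12) = 3 - ((S + p) - 12) = 3 - (-12 + S + p) = 3 + (12 - S - p) = 15 - S - p)
(-66/o(2, -10) - 129/136)*((2*4)*2) = (-66/(15 - 1*(-10) - 1*2) - 129/136)*((2*4)*2) = (-66/(15 + 10 - 2) - 129*1/136)*(8*2) = (-66/23 - 129/136)*16 = -11943/3128*16 = -23886/391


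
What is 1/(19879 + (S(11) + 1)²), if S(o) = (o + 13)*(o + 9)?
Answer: 1/251240 ≈ 3.9803e-6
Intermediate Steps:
S(o) = (9 + o)*(13 + o) (S(o) = (13 + o)*(9 + o) = (9 + o)*(13 + o))
1/(19879 + (S(11) + 1)²) = 1/(19879 + ((117 + 11² + 22*11) + 1)²) = 1/(19879 + ((117 + 121 + 242) + 1)²) = 1/(19879 + (480 + 1)²) = 1/(19879 + 481²) = 1/(19879 + 231361) = 1/251240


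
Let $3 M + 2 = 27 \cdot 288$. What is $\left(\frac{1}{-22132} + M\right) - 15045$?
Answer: $- \frac{826873655}{66396} \approx -12454.0$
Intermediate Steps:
$M = \frac{7774}{3}$ ($M = - \frac{2}{3} + \frac{27 \cdot 288}{3} = - \frac{2}{3} + \frac{1}{3} \cdot 7776 = - \frac{2}{3} + 2592 = \frac{7774}{3} \approx 2591.3$)
$\left(\frac{1}{-22132} + M\right) - 15045 = \left(\frac{1}{-22132} + \frac{7774}{3}\right) - 15045 = \left(- \frac{1}{22132} + \frac{7774}{3}\right) - 15045 = \frac{172054165}{66396} - 15045 = - \frac{826873655}{66396}$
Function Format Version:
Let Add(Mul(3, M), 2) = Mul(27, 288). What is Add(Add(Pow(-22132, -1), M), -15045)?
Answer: Rational(-826873655, 66396) ≈ -12454.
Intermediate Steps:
M = Rational(7774, 3) (M = Add(Rational(-2, 3), Mul(Rational(1, 3), Mul(27, 288))) = Add(Rational(-2, 3), Mul(Rational(1, 3), 7776)) = Add(Rational(-2, 3), 2592) = Rational(7774, 3) ≈ 2591.3)
Add(Add(Pow(-22132, -1), M), -15045) = Add(Add(Pow(-22132, -1), Rational(7774, 3)), -15045) = Add(Add(Rational(-1, 22132), Rational(7774, 3)), -15045) = Add(Rational(172054165, 66396), -15045) = Rational(-826873655, 66396)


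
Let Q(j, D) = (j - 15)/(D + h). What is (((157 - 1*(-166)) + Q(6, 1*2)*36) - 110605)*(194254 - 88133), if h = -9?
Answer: -81888269650/7 ≈ -1.1698e+10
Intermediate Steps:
Q(j, D) = (-15 + j)/(-9 + D) (Q(j, D) = (j - 15)/(D - 9) = (-15 + j)/(-9 + D))
(((157 - 1*(-166)) + Q(6, 1*2)*36) - 110605)*(194254 - 88133) = (((157 - 1*(-166)) + ((-15 + 6)/(-9 + 1*2))*36) - 110605)*(194254 - 88133) = (((157 + 166) + (-9/(-9 + 2))*36) - 110605)*106121 = ((323 + (-9/(-7))*36) - 110605)*106121 = ((323 - ⅐*(-9)*36) - 110605)*106121 = ((323 + (9/7)*36) - 110605)*106121 = ((323 + 324/7) - 110605)*106121 = (2585/7 - 110605)*106121 = -771650/7*106121 = -81888269650/7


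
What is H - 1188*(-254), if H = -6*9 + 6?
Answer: 301704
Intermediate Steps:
H = -48 (H = -54 + 6 = -48)
H - 1188*(-254) = -48 - 1188*(-254) = -48 + 301752 = 301704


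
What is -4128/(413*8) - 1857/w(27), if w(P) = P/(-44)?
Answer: 11243824/3717 ≈ 3025.0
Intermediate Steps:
w(P) = -P/44 (w(P) = P*(-1/44) = -P/44)
-4128/(413*8) - 1857/w(27) = -4128/(413*8) - 1857/((-1/44*27)) = -4128/3304 - 1857/(-27/44) = -4128*1/3304 - 1857*(-44/27) = -516/413 + 27236/9 = 11243824/3717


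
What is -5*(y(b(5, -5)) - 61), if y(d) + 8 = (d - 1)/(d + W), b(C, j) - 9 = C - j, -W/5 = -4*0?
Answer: 6465/19 ≈ 340.26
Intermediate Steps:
W = 0 (W = -(-20)*0 = -5*0 = 0)
b(C, j) = 9 + C - j (b(C, j) = 9 + (C - j) = 9 + C - j)
y(d) = -8 + (-1 + d)/d (y(d) = -8 + (d - 1)/(d + 0) = -8 + (-1 + d)/d)
-5*(y(b(5, -5)) - 61) = -5*((-7 - 1/(9 + 5 - 1*(-5))) - 61) = -5*((-7 - 1/(9 + 5 + 5)) - 61) = -5*((-7 - 1/19) - 61) = -5*(-134/19 - 61) = -5*(-1293/19) = 6465/19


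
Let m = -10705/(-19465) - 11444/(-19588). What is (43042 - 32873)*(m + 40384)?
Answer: 7829144078983966/19064021 ≈ 4.1068e+8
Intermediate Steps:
m = 21622350/19064021 (m = -10705*(-1/19465) - 11444*(-1/19588) = 2141/3893 + 2861/4897 = 21622350/19064021 ≈ 1.1342)
(43042 - 32873)*(m + 40384) = (43042 - 32873)*(21622350/19064021 + 40384) = 10169*(769903046414/19064021) = 7829144078983966/19064021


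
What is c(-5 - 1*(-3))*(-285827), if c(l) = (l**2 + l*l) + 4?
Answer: -3429924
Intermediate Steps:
c(l) = 4 + 2*l**2 (c(l) = (l**2 + l**2) + 4 = 2*l**2 + 4 = 4 + 2*l**2)
c(-5 - 1*(-3))*(-285827) = (4 + 2*(-5 - 1*(-3))**2)*(-285827) = (4 + 2*(-5 + 3)**2)*(-285827) = (4 + 2*(-2)**2)*(-285827) = (4 + 2*4)*(-285827) = (4 + 8)*(-285827) = 12*(-285827) = -3429924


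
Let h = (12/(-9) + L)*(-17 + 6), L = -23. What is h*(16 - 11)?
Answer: 4015/3 ≈ 1338.3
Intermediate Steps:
h = 803/3 (h = (12/(-9) - 23)*(-17 + 6) = (12*(-⅑) - 23)*(-11) = (-4/3 - 23)*(-11) = -73/3*(-11) = 803/3 ≈ 267.67)
h*(16 - 11) = 803*(16 - 11)/3 = (803/3)*5 = 4015/3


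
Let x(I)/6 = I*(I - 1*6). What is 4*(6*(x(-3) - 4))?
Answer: 3792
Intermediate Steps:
x(I) = 6*I*(-6 + I) (x(I) = 6*(I*(I - 1*6)) = 6*(I*(I - 6)) = 6*(I*(-6 + I)) = 6*I*(-6 + I))
4*(6*(x(-3) - 4)) = 4*(6*(6*(-3)*(-6 - 3) - 4)) = 4*(6*(6*(-3)*(-9) - 4)) = 4*(6*(162 - 4)) = 4*(6*158) = 4*948 = 3792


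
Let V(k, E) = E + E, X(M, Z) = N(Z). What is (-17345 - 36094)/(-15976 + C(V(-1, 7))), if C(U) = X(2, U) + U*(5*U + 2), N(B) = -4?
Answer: 53439/14972 ≈ 3.5693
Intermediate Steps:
X(M, Z) = -4
V(k, E) = 2*E
C(U) = -4 + U*(2 + 5*U) (C(U) = -4 + U*(5*U + 2) = -4 + U*(2 + 5*U))
(-17345 - 36094)/(-15976 + C(V(-1, 7))) = (-17345 - 36094)/(-15976 + (-4 + 2*(2*7) + 5*(2*7)**2)) = -53439/(-15976 + (-4 + 2*14 + 5*14**2)) = -53439/(-15976 + (-4 + 28 + 5*196)) = -53439/(-15976 + (-4 + 28 + 980)) = -53439/(-15976 + 1004) = -53439/(-14972) = -53439*(-1/14972) = 53439/14972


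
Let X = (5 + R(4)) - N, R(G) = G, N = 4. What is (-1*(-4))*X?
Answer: 20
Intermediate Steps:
X = 5 (X = (5 + 4) - 1*4 = 9 - 4 = 5)
(-1*(-4))*X = -1*(-4)*5 = 4*5 = 20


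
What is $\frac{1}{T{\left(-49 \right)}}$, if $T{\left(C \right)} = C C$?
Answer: $\frac{1}{2401} \approx 0.00041649$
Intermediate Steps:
$T{\left(C \right)} = C^{2}$
$\frac{1}{T{\left(-49 \right)}} = \frac{1}{\left(-49\right)^{2}} = \frac{1}{2401}$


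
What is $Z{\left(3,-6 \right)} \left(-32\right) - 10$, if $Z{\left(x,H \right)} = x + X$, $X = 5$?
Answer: $-266$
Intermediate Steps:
$Z{\left(x,H \right)} = 5 + x$ ($Z{\left(x,H \right)} = x + 5 = 5 + x$)
$Z{\left(3,-6 \right)} \left(-32\right) - 10 = \left(5 + 3\right) \left(-32\right) - 10 = 8 \left(-32\right) - 10 = -256 - 10 = -266$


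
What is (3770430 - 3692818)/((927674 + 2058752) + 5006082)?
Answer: 19403/1998127 ≈ 0.0097106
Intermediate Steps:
(3770430 - 3692818)/((927674 + 2058752) + 5006082) = 77612/(2986426 + 5006082) = 77612/7992508 = 77612*(1/7992508) = 19403/1998127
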